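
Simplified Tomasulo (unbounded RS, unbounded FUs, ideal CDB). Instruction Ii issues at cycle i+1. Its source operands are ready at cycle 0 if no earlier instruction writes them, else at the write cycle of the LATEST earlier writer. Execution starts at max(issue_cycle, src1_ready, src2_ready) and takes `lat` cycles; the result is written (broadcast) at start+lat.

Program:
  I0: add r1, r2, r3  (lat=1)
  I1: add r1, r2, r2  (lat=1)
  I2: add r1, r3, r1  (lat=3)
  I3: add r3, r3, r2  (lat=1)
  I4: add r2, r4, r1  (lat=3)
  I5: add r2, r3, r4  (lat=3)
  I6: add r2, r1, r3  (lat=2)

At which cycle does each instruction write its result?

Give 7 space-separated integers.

Answer: 2 3 6 5 9 9 9

Derivation:
I0 add r1: issue@1 deps=(None,None) exec_start@1 write@2
I1 add r1: issue@2 deps=(None,None) exec_start@2 write@3
I2 add r1: issue@3 deps=(None,1) exec_start@3 write@6
I3 add r3: issue@4 deps=(None,None) exec_start@4 write@5
I4 add r2: issue@5 deps=(None,2) exec_start@6 write@9
I5 add r2: issue@6 deps=(3,None) exec_start@6 write@9
I6 add r2: issue@7 deps=(2,3) exec_start@7 write@9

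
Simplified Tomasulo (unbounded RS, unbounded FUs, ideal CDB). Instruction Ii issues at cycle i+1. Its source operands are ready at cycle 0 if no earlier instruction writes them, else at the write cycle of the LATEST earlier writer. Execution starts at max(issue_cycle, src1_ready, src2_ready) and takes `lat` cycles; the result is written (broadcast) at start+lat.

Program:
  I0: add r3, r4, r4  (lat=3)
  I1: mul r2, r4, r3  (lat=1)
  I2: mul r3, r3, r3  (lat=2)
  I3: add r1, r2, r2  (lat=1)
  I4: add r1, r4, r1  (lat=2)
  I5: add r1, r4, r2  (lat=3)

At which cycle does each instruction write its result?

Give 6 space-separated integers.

Answer: 4 5 6 6 8 9

Derivation:
I0 add r3: issue@1 deps=(None,None) exec_start@1 write@4
I1 mul r2: issue@2 deps=(None,0) exec_start@4 write@5
I2 mul r3: issue@3 deps=(0,0) exec_start@4 write@6
I3 add r1: issue@4 deps=(1,1) exec_start@5 write@6
I4 add r1: issue@5 deps=(None,3) exec_start@6 write@8
I5 add r1: issue@6 deps=(None,1) exec_start@6 write@9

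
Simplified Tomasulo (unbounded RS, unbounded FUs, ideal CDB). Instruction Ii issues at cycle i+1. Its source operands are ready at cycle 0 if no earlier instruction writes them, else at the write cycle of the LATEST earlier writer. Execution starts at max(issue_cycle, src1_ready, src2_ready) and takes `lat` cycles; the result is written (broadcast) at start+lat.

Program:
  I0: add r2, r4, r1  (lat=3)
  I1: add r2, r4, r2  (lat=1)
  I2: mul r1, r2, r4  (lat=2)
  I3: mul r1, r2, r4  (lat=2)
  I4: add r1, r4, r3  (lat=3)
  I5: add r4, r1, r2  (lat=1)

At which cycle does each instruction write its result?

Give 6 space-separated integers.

I0 add r2: issue@1 deps=(None,None) exec_start@1 write@4
I1 add r2: issue@2 deps=(None,0) exec_start@4 write@5
I2 mul r1: issue@3 deps=(1,None) exec_start@5 write@7
I3 mul r1: issue@4 deps=(1,None) exec_start@5 write@7
I4 add r1: issue@5 deps=(None,None) exec_start@5 write@8
I5 add r4: issue@6 deps=(4,1) exec_start@8 write@9

Answer: 4 5 7 7 8 9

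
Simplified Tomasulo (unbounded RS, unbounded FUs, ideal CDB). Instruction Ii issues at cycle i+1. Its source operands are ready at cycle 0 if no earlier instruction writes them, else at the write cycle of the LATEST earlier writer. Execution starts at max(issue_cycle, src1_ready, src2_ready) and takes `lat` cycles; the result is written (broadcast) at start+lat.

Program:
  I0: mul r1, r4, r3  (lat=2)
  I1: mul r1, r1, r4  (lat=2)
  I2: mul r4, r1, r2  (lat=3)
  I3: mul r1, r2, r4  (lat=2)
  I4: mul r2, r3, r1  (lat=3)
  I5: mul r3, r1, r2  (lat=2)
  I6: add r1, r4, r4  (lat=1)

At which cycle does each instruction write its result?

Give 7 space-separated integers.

Answer: 3 5 8 10 13 15 9

Derivation:
I0 mul r1: issue@1 deps=(None,None) exec_start@1 write@3
I1 mul r1: issue@2 deps=(0,None) exec_start@3 write@5
I2 mul r4: issue@3 deps=(1,None) exec_start@5 write@8
I3 mul r1: issue@4 deps=(None,2) exec_start@8 write@10
I4 mul r2: issue@5 deps=(None,3) exec_start@10 write@13
I5 mul r3: issue@6 deps=(3,4) exec_start@13 write@15
I6 add r1: issue@7 deps=(2,2) exec_start@8 write@9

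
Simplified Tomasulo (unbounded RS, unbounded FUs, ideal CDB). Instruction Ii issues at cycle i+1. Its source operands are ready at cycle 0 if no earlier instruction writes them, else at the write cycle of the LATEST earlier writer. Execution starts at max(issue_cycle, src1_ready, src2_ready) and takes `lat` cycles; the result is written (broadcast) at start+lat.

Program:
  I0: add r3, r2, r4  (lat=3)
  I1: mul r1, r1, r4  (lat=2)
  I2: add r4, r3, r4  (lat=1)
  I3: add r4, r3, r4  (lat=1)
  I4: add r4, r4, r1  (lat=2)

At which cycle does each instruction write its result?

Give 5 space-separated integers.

Answer: 4 4 5 6 8

Derivation:
I0 add r3: issue@1 deps=(None,None) exec_start@1 write@4
I1 mul r1: issue@2 deps=(None,None) exec_start@2 write@4
I2 add r4: issue@3 deps=(0,None) exec_start@4 write@5
I3 add r4: issue@4 deps=(0,2) exec_start@5 write@6
I4 add r4: issue@5 deps=(3,1) exec_start@6 write@8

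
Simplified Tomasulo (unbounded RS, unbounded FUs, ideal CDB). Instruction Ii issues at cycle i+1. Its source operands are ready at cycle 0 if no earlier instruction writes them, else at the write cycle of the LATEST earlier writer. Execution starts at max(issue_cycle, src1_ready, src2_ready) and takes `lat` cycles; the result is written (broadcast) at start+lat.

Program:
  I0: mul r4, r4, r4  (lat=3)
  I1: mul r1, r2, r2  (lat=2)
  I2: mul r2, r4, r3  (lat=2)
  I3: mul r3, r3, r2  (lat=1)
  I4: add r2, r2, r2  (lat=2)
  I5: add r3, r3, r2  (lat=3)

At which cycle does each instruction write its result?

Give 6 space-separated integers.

I0 mul r4: issue@1 deps=(None,None) exec_start@1 write@4
I1 mul r1: issue@2 deps=(None,None) exec_start@2 write@4
I2 mul r2: issue@3 deps=(0,None) exec_start@4 write@6
I3 mul r3: issue@4 deps=(None,2) exec_start@6 write@7
I4 add r2: issue@5 deps=(2,2) exec_start@6 write@8
I5 add r3: issue@6 deps=(3,4) exec_start@8 write@11

Answer: 4 4 6 7 8 11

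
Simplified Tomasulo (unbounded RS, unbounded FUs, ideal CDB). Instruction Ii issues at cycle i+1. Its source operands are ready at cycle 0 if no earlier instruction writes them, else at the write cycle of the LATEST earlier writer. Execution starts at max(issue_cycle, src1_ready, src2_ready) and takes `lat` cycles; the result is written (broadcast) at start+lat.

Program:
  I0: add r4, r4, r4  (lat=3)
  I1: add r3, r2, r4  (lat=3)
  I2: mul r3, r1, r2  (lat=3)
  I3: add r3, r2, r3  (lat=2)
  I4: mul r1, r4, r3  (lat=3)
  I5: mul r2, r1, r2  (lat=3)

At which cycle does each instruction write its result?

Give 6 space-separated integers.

Answer: 4 7 6 8 11 14

Derivation:
I0 add r4: issue@1 deps=(None,None) exec_start@1 write@4
I1 add r3: issue@2 deps=(None,0) exec_start@4 write@7
I2 mul r3: issue@3 deps=(None,None) exec_start@3 write@6
I3 add r3: issue@4 deps=(None,2) exec_start@6 write@8
I4 mul r1: issue@5 deps=(0,3) exec_start@8 write@11
I5 mul r2: issue@6 deps=(4,None) exec_start@11 write@14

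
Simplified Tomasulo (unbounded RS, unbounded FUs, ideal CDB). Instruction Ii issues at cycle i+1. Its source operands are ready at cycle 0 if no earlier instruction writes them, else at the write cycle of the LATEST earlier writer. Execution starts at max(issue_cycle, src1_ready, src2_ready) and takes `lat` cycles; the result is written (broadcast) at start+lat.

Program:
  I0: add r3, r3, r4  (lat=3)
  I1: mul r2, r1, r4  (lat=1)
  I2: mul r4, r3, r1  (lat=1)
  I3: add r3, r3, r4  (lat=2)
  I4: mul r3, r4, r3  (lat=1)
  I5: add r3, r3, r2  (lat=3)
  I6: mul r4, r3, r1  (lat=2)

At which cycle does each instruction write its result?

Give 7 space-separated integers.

I0 add r3: issue@1 deps=(None,None) exec_start@1 write@4
I1 mul r2: issue@2 deps=(None,None) exec_start@2 write@3
I2 mul r4: issue@3 deps=(0,None) exec_start@4 write@5
I3 add r3: issue@4 deps=(0,2) exec_start@5 write@7
I4 mul r3: issue@5 deps=(2,3) exec_start@7 write@8
I5 add r3: issue@6 deps=(4,1) exec_start@8 write@11
I6 mul r4: issue@7 deps=(5,None) exec_start@11 write@13

Answer: 4 3 5 7 8 11 13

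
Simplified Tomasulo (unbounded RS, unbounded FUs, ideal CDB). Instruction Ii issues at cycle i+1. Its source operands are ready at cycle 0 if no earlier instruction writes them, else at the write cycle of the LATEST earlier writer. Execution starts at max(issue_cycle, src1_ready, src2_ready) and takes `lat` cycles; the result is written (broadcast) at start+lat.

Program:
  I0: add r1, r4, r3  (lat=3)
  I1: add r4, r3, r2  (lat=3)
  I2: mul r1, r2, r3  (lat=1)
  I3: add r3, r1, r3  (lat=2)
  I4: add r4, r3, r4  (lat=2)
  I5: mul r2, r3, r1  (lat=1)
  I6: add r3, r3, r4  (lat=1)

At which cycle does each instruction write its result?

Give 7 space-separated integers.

I0 add r1: issue@1 deps=(None,None) exec_start@1 write@4
I1 add r4: issue@2 deps=(None,None) exec_start@2 write@5
I2 mul r1: issue@3 deps=(None,None) exec_start@3 write@4
I3 add r3: issue@4 deps=(2,None) exec_start@4 write@6
I4 add r4: issue@5 deps=(3,1) exec_start@6 write@8
I5 mul r2: issue@6 deps=(3,2) exec_start@6 write@7
I6 add r3: issue@7 deps=(3,4) exec_start@8 write@9

Answer: 4 5 4 6 8 7 9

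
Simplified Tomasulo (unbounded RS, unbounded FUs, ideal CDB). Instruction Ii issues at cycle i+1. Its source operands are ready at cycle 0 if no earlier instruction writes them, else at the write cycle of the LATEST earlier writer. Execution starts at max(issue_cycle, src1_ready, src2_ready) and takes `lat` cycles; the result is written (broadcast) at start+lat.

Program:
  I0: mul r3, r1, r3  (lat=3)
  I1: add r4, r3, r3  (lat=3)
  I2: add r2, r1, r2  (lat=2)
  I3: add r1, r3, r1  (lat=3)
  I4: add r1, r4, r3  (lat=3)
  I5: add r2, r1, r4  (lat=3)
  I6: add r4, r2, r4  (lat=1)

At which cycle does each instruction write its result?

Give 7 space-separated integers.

Answer: 4 7 5 7 10 13 14

Derivation:
I0 mul r3: issue@1 deps=(None,None) exec_start@1 write@4
I1 add r4: issue@2 deps=(0,0) exec_start@4 write@7
I2 add r2: issue@3 deps=(None,None) exec_start@3 write@5
I3 add r1: issue@4 deps=(0,None) exec_start@4 write@7
I4 add r1: issue@5 deps=(1,0) exec_start@7 write@10
I5 add r2: issue@6 deps=(4,1) exec_start@10 write@13
I6 add r4: issue@7 deps=(5,1) exec_start@13 write@14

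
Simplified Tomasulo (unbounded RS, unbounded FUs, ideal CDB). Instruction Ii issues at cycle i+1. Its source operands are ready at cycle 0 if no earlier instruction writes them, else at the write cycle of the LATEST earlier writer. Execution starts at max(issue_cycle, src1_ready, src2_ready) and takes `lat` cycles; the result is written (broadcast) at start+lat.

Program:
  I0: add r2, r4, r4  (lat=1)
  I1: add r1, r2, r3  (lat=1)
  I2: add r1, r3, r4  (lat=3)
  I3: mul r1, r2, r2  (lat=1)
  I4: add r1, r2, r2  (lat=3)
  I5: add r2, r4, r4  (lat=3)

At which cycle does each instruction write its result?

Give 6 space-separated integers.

Answer: 2 3 6 5 8 9

Derivation:
I0 add r2: issue@1 deps=(None,None) exec_start@1 write@2
I1 add r1: issue@2 deps=(0,None) exec_start@2 write@3
I2 add r1: issue@3 deps=(None,None) exec_start@3 write@6
I3 mul r1: issue@4 deps=(0,0) exec_start@4 write@5
I4 add r1: issue@5 deps=(0,0) exec_start@5 write@8
I5 add r2: issue@6 deps=(None,None) exec_start@6 write@9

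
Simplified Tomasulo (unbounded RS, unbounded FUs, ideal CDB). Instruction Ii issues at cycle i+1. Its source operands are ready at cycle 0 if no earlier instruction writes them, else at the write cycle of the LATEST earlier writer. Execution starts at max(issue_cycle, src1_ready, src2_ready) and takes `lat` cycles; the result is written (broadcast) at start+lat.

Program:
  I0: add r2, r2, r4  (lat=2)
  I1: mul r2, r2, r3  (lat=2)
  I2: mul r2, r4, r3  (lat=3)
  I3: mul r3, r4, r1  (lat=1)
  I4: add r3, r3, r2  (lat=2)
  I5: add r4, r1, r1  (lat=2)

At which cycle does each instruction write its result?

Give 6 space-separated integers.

Answer: 3 5 6 5 8 8

Derivation:
I0 add r2: issue@1 deps=(None,None) exec_start@1 write@3
I1 mul r2: issue@2 deps=(0,None) exec_start@3 write@5
I2 mul r2: issue@3 deps=(None,None) exec_start@3 write@6
I3 mul r3: issue@4 deps=(None,None) exec_start@4 write@5
I4 add r3: issue@5 deps=(3,2) exec_start@6 write@8
I5 add r4: issue@6 deps=(None,None) exec_start@6 write@8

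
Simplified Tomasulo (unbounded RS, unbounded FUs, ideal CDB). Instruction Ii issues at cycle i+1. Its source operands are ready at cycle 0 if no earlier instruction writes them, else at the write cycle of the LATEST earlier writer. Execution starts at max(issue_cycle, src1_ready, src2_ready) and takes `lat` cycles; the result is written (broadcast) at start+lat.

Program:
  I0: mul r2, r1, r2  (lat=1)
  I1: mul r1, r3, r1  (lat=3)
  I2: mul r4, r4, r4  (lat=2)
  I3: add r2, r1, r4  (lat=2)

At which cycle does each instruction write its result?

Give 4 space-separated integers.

I0 mul r2: issue@1 deps=(None,None) exec_start@1 write@2
I1 mul r1: issue@2 deps=(None,None) exec_start@2 write@5
I2 mul r4: issue@3 deps=(None,None) exec_start@3 write@5
I3 add r2: issue@4 deps=(1,2) exec_start@5 write@7

Answer: 2 5 5 7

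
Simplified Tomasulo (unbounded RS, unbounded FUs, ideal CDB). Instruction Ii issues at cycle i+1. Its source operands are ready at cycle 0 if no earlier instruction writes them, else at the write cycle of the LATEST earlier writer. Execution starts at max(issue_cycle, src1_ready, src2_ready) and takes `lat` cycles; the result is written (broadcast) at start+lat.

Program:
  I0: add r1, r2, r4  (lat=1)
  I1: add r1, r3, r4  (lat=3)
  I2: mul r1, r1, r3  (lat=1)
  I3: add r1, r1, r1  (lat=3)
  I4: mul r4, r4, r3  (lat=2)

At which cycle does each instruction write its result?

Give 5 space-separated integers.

I0 add r1: issue@1 deps=(None,None) exec_start@1 write@2
I1 add r1: issue@2 deps=(None,None) exec_start@2 write@5
I2 mul r1: issue@3 deps=(1,None) exec_start@5 write@6
I3 add r1: issue@4 deps=(2,2) exec_start@6 write@9
I4 mul r4: issue@5 deps=(None,None) exec_start@5 write@7

Answer: 2 5 6 9 7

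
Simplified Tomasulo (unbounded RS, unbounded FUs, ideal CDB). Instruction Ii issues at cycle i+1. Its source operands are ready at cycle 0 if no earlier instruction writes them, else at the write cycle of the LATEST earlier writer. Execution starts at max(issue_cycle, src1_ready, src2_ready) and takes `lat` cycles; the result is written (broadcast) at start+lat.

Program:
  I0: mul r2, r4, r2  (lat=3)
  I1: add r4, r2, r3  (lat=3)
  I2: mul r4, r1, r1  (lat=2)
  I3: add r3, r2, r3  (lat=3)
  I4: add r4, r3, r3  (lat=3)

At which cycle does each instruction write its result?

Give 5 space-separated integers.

Answer: 4 7 5 7 10

Derivation:
I0 mul r2: issue@1 deps=(None,None) exec_start@1 write@4
I1 add r4: issue@2 deps=(0,None) exec_start@4 write@7
I2 mul r4: issue@3 deps=(None,None) exec_start@3 write@5
I3 add r3: issue@4 deps=(0,None) exec_start@4 write@7
I4 add r4: issue@5 deps=(3,3) exec_start@7 write@10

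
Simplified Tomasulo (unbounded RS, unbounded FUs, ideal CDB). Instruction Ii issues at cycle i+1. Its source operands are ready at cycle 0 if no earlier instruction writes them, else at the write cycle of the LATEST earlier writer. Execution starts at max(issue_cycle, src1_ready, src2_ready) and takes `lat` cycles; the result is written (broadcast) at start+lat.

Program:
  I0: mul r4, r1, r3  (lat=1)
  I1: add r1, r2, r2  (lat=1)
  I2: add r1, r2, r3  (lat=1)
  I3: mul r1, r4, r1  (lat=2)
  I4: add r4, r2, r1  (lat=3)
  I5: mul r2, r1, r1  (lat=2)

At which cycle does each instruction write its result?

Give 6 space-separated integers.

Answer: 2 3 4 6 9 8

Derivation:
I0 mul r4: issue@1 deps=(None,None) exec_start@1 write@2
I1 add r1: issue@2 deps=(None,None) exec_start@2 write@3
I2 add r1: issue@3 deps=(None,None) exec_start@3 write@4
I3 mul r1: issue@4 deps=(0,2) exec_start@4 write@6
I4 add r4: issue@5 deps=(None,3) exec_start@6 write@9
I5 mul r2: issue@6 deps=(3,3) exec_start@6 write@8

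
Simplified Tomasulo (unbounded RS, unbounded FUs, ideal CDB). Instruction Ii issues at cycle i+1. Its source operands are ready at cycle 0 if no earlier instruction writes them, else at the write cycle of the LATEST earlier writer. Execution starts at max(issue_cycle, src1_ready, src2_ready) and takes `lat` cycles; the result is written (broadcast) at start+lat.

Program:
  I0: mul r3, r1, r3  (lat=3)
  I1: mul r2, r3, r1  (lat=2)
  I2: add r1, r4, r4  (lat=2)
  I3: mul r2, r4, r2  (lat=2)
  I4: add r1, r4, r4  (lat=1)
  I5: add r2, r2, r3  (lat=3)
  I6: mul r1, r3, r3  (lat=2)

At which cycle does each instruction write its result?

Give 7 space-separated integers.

Answer: 4 6 5 8 6 11 9

Derivation:
I0 mul r3: issue@1 deps=(None,None) exec_start@1 write@4
I1 mul r2: issue@2 deps=(0,None) exec_start@4 write@6
I2 add r1: issue@3 deps=(None,None) exec_start@3 write@5
I3 mul r2: issue@4 deps=(None,1) exec_start@6 write@8
I4 add r1: issue@5 deps=(None,None) exec_start@5 write@6
I5 add r2: issue@6 deps=(3,0) exec_start@8 write@11
I6 mul r1: issue@7 deps=(0,0) exec_start@7 write@9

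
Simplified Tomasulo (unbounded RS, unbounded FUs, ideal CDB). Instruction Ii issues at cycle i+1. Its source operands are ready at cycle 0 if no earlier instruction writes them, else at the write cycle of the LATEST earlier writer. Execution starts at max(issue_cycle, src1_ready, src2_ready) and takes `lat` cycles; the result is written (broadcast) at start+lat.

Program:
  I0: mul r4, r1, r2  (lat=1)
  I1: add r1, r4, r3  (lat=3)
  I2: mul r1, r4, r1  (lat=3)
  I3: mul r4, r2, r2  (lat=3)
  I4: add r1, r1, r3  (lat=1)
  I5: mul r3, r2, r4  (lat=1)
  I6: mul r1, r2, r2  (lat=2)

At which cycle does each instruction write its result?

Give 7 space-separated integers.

Answer: 2 5 8 7 9 8 9

Derivation:
I0 mul r4: issue@1 deps=(None,None) exec_start@1 write@2
I1 add r1: issue@2 deps=(0,None) exec_start@2 write@5
I2 mul r1: issue@3 deps=(0,1) exec_start@5 write@8
I3 mul r4: issue@4 deps=(None,None) exec_start@4 write@7
I4 add r1: issue@5 deps=(2,None) exec_start@8 write@9
I5 mul r3: issue@6 deps=(None,3) exec_start@7 write@8
I6 mul r1: issue@7 deps=(None,None) exec_start@7 write@9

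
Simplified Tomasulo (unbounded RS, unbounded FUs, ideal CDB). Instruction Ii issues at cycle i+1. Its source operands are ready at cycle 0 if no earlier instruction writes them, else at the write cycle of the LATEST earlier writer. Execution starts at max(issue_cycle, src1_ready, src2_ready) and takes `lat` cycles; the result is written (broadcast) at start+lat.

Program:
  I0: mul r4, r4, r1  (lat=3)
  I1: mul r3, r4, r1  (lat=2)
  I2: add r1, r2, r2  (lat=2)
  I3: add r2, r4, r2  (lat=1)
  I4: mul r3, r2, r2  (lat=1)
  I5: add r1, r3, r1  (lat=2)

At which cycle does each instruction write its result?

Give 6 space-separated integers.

Answer: 4 6 5 5 6 8

Derivation:
I0 mul r4: issue@1 deps=(None,None) exec_start@1 write@4
I1 mul r3: issue@2 deps=(0,None) exec_start@4 write@6
I2 add r1: issue@3 deps=(None,None) exec_start@3 write@5
I3 add r2: issue@4 deps=(0,None) exec_start@4 write@5
I4 mul r3: issue@5 deps=(3,3) exec_start@5 write@6
I5 add r1: issue@6 deps=(4,2) exec_start@6 write@8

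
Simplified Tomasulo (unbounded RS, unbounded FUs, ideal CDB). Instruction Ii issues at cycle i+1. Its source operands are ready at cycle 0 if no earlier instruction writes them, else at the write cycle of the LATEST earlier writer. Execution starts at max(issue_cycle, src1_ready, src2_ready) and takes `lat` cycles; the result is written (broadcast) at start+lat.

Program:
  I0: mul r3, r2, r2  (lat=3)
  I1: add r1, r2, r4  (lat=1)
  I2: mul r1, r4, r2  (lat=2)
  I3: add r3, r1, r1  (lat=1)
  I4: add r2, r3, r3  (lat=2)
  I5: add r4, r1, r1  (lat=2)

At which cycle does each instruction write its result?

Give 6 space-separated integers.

I0 mul r3: issue@1 deps=(None,None) exec_start@1 write@4
I1 add r1: issue@2 deps=(None,None) exec_start@2 write@3
I2 mul r1: issue@3 deps=(None,None) exec_start@3 write@5
I3 add r3: issue@4 deps=(2,2) exec_start@5 write@6
I4 add r2: issue@5 deps=(3,3) exec_start@6 write@8
I5 add r4: issue@6 deps=(2,2) exec_start@6 write@8

Answer: 4 3 5 6 8 8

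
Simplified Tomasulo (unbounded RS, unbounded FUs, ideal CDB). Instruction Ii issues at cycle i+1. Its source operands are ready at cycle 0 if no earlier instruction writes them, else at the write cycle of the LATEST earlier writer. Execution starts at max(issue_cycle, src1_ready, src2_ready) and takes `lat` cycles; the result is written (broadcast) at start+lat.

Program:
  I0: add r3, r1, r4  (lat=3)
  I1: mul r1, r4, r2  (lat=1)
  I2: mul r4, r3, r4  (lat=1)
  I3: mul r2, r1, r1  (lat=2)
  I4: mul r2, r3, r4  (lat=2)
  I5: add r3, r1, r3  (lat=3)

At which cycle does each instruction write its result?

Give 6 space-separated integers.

Answer: 4 3 5 6 7 9

Derivation:
I0 add r3: issue@1 deps=(None,None) exec_start@1 write@4
I1 mul r1: issue@2 deps=(None,None) exec_start@2 write@3
I2 mul r4: issue@3 deps=(0,None) exec_start@4 write@5
I3 mul r2: issue@4 deps=(1,1) exec_start@4 write@6
I4 mul r2: issue@5 deps=(0,2) exec_start@5 write@7
I5 add r3: issue@6 deps=(1,0) exec_start@6 write@9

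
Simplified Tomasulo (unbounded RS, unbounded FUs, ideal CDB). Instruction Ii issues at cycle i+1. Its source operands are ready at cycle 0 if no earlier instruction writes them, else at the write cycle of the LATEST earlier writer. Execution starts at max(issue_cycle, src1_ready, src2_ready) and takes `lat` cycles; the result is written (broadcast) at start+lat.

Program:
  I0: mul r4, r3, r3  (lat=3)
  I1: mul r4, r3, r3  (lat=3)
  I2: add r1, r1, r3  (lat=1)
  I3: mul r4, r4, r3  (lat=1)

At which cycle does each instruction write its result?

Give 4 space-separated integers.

Answer: 4 5 4 6

Derivation:
I0 mul r4: issue@1 deps=(None,None) exec_start@1 write@4
I1 mul r4: issue@2 deps=(None,None) exec_start@2 write@5
I2 add r1: issue@3 deps=(None,None) exec_start@3 write@4
I3 mul r4: issue@4 deps=(1,None) exec_start@5 write@6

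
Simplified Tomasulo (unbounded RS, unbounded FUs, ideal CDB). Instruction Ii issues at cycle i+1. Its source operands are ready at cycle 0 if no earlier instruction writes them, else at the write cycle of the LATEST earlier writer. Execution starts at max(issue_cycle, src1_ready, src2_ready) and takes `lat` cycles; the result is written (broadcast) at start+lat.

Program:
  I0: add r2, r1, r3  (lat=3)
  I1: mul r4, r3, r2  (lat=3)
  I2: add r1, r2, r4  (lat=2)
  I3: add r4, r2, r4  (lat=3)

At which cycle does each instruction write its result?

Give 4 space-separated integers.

I0 add r2: issue@1 deps=(None,None) exec_start@1 write@4
I1 mul r4: issue@2 deps=(None,0) exec_start@4 write@7
I2 add r1: issue@3 deps=(0,1) exec_start@7 write@9
I3 add r4: issue@4 deps=(0,1) exec_start@7 write@10

Answer: 4 7 9 10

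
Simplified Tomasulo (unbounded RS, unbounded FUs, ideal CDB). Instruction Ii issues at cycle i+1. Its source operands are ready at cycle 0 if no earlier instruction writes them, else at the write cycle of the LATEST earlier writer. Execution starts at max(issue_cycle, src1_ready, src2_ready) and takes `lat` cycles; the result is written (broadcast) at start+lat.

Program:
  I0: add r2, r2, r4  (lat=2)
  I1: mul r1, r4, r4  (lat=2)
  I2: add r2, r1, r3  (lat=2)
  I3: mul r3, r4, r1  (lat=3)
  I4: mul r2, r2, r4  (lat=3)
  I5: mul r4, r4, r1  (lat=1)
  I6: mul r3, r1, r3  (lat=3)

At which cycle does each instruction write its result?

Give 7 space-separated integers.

Answer: 3 4 6 7 9 7 10

Derivation:
I0 add r2: issue@1 deps=(None,None) exec_start@1 write@3
I1 mul r1: issue@2 deps=(None,None) exec_start@2 write@4
I2 add r2: issue@3 deps=(1,None) exec_start@4 write@6
I3 mul r3: issue@4 deps=(None,1) exec_start@4 write@7
I4 mul r2: issue@5 deps=(2,None) exec_start@6 write@9
I5 mul r4: issue@6 deps=(None,1) exec_start@6 write@7
I6 mul r3: issue@7 deps=(1,3) exec_start@7 write@10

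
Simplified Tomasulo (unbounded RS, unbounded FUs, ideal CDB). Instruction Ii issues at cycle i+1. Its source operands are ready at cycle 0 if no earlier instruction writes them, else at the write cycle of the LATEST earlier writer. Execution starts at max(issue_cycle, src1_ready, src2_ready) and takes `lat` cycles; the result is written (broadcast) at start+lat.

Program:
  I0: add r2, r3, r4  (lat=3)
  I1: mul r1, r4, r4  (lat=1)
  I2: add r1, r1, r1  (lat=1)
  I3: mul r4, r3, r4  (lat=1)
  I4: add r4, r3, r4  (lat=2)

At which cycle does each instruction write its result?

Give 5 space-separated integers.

I0 add r2: issue@1 deps=(None,None) exec_start@1 write@4
I1 mul r1: issue@2 deps=(None,None) exec_start@2 write@3
I2 add r1: issue@3 deps=(1,1) exec_start@3 write@4
I3 mul r4: issue@4 deps=(None,None) exec_start@4 write@5
I4 add r4: issue@5 deps=(None,3) exec_start@5 write@7

Answer: 4 3 4 5 7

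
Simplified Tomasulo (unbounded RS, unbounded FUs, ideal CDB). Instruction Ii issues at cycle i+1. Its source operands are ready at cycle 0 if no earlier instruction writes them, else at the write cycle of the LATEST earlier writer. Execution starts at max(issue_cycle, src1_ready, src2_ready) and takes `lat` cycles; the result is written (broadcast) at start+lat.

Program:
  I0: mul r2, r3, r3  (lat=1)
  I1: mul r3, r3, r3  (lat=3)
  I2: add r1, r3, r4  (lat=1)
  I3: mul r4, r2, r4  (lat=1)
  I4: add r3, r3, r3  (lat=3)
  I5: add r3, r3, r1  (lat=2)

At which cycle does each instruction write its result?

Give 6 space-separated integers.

I0 mul r2: issue@1 deps=(None,None) exec_start@1 write@2
I1 mul r3: issue@2 deps=(None,None) exec_start@2 write@5
I2 add r1: issue@3 deps=(1,None) exec_start@5 write@6
I3 mul r4: issue@4 deps=(0,None) exec_start@4 write@5
I4 add r3: issue@5 deps=(1,1) exec_start@5 write@8
I5 add r3: issue@6 deps=(4,2) exec_start@8 write@10

Answer: 2 5 6 5 8 10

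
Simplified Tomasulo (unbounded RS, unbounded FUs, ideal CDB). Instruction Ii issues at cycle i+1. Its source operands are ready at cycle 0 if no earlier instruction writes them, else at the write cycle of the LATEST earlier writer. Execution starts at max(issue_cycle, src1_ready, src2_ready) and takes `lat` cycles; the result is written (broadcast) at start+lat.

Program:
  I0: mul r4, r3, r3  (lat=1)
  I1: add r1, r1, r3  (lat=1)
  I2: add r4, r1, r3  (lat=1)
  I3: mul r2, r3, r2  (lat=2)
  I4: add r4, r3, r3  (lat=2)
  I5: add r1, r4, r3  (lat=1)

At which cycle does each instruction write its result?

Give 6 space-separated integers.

I0 mul r4: issue@1 deps=(None,None) exec_start@1 write@2
I1 add r1: issue@2 deps=(None,None) exec_start@2 write@3
I2 add r4: issue@3 deps=(1,None) exec_start@3 write@4
I3 mul r2: issue@4 deps=(None,None) exec_start@4 write@6
I4 add r4: issue@5 deps=(None,None) exec_start@5 write@7
I5 add r1: issue@6 deps=(4,None) exec_start@7 write@8

Answer: 2 3 4 6 7 8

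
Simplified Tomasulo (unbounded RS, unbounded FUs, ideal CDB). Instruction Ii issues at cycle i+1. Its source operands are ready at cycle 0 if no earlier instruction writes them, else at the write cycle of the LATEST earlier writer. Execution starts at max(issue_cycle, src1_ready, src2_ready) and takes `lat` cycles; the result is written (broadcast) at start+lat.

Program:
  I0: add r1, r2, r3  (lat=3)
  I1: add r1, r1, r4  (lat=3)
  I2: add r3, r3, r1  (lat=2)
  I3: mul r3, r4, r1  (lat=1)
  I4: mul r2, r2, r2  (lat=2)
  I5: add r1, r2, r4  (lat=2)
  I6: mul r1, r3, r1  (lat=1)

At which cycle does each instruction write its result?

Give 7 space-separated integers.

Answer: 4 7 9 8 7 9 10

Derivation:
I0 add r1: issue@1 deps=(None,None) exec_start@1 write@4
I1 add r1: issue@2 deps=(0,None) exec_start@4 write@7
I2 add r3: issue@3 deps=(None,1) exec_start@7 write@9
I3 mul r3: issue@4 deps=(None,1) exec_start@7 write@8
I4 mul r2: issue@5 deps=(None,None) exec_start@5 write@7
I5 add r1: issue@6 deps=(4,None) exec_start@7 write@9
I6 mul r1: issue@7 deps=(3,5) exec_start@9 write@10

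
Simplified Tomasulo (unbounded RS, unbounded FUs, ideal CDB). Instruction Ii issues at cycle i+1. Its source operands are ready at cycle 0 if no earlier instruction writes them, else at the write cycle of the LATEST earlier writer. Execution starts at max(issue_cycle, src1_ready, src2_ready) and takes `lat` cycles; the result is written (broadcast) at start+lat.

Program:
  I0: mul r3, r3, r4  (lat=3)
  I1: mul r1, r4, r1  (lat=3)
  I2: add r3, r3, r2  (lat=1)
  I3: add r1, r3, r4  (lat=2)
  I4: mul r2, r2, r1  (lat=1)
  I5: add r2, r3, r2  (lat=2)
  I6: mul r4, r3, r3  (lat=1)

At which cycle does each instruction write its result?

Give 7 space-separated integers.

Answer: 4 5 5 7 8 10 8

Derivation:
I0 mul r3: issue@1 deps=(None,None) exec_start@1 write@4
I1 mul r1: issue@2 deps=(None,None) exec_start@2 write@5
I2 add r3: issue@3 deps=(0,None) exec_start@4 write@5
I3 add r1: issue@4 deps=(2,None) exec_start@5 write@7
I4 mul r2: issue@5 deps=(None,3) exec_start@7 write@8
I5 add r2: issue@6 deps=(2,4) exec_start@8 write@10
I6 mul r4: issue@7 deps=(2,2) exec_start@7 write@8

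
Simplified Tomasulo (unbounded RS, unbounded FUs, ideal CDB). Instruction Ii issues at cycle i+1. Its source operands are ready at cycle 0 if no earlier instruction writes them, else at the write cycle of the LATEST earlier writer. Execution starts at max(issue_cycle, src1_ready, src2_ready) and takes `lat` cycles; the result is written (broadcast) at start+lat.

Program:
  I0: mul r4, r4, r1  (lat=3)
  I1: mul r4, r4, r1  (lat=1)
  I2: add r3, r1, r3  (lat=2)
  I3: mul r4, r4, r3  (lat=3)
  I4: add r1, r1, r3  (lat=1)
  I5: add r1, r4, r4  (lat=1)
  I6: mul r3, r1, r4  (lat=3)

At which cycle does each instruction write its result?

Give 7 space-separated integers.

Answer: 4 5 5 8 6 9 12

Derivation:
I0 mul r4: issue@1 deps=(None,None) exec_start@1 write@4
I1 mul r4: issue@2 deps=(0,None) exec_start@4 write@5
I2 add r3: issue@3 deps=(None,None) exec_start@3 write@5
I3 mul r4: issue@4 deps=(1,2) exec_start@5 write@8
I4 add r1: issue@5 deps=(None,2) exec_start@5 write@6
I5 add r1: issue@6 deps=(3,3) exec_start@8 write@9
I6 mul r3: issue@7 deps=(5,3) exec_start@9 write@12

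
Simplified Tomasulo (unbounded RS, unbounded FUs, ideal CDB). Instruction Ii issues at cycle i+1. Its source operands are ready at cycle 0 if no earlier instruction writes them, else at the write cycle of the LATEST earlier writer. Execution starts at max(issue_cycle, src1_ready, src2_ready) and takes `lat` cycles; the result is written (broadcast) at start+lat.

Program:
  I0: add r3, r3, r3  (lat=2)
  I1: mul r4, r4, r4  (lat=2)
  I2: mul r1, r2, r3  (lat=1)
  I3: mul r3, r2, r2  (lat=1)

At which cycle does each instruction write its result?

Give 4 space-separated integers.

I0 add r3: issue@1 deps=(None,None) exec_start@1 write@3
I1 mul r4: issue@2 deps=(None,None) exec_start@2 write@4
I2 mul r1: issue@3 deps=(None,0) exec_start@3 write@4
I3 mul r3: issue@4 deps=(None,None) exec_start@4 write@5

Answer: 3 4 4 5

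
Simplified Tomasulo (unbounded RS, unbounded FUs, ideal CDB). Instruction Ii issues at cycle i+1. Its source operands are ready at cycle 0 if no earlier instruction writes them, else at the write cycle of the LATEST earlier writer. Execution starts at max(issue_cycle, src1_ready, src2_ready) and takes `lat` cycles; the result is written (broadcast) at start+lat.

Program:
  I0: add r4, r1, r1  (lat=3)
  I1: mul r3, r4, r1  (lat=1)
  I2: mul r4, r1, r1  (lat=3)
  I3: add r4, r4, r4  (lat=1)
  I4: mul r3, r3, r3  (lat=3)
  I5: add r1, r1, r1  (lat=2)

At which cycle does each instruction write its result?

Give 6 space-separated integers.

Answer: 4 5 6 7 8 8

Derivation:
I0 add r4: issue@1 deps=(None,None) exec_start@1 write@4
I1 mul r3: issue@2 deps=(0,None) exec_start@4 write@5
I2 mul r4: issue@3 deps=(None,None) exec_start@3 write@6
I3 add r4: issue@4 deps=(2,2) exec_start@6 write@7
I4 mul r3: issue@5 deps=(1,1) exec_start@5 write@8
I5 add r1: issue@6 deps=(None,None) exec_start@6 write@8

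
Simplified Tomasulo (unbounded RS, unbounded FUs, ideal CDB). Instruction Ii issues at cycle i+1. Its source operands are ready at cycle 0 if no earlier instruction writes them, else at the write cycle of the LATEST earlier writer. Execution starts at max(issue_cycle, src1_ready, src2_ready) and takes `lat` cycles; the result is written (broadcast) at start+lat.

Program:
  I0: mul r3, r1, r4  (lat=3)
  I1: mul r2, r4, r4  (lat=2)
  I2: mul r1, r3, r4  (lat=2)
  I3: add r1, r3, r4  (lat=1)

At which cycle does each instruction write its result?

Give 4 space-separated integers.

I0 mul r3: issue@1 deps=(None,None) exec_start@1 write@4
I1 mul r2: issue@2 deps=(None,None) exec_start@2 write@4
I2 mul r1: issue@3 deps=(0,None) exec_start@4 write@6
I3 add r1: issue@4 deps=(0,None) exec_start@4 write@5

Answer: 4 4 6 5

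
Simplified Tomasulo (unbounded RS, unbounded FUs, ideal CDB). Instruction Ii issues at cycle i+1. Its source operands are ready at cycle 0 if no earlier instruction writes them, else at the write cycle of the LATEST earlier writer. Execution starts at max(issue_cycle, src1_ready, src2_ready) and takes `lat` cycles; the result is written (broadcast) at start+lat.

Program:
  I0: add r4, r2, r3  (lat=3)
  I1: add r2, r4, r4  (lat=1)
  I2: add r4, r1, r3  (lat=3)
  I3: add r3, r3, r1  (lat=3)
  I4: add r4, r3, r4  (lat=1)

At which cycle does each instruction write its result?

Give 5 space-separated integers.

Answer: 4 5 6 7 8

Derivation:
I0 add r4: issue@1 deps=(None,None) exec_start@1 write@4
I1 add r2: issue@2 deps=(0,0) exec_start@4 write@5
I2 add r4: issue@3 deps=(None,None) exec_start@3 write@6
I3 add r3: issue@4 deps=(None,None) exec_start@4 write@7
I4 add r4: issue@5 deps=(3,2) exec_start@7 write@8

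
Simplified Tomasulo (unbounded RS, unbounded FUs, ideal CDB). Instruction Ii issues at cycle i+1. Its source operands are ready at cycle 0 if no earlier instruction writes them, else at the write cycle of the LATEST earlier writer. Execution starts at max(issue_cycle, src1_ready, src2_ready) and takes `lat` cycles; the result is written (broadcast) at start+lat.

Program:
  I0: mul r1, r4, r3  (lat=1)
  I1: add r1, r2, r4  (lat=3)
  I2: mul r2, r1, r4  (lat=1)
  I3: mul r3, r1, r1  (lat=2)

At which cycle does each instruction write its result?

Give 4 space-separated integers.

I0 mul r1: issue@1 deps=(None,None) exec_start@1 write@2
I1 add r1: issue@2 deps=(None,None) exec_start@2 write@5
I2 mul r2: issue@3 deps=(1,None) exec_start@5 write@6
I3 mul r3: issue@4 deps=(1,1) exec_start@5 write@7

Answer: 2 5 6 7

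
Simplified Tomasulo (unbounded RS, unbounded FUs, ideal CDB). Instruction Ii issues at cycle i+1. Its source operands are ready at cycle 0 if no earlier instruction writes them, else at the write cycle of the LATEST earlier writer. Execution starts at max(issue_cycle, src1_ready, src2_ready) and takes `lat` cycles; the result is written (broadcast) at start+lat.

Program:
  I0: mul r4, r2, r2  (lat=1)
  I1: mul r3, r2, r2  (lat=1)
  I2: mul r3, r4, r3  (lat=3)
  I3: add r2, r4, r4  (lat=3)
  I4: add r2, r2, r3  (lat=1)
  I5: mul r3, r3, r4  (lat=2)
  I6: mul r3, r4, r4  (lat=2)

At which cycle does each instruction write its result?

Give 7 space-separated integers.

I0 mul r4: issue@1 deps=(None,None) exec_start@1 write@2
I1 mul r3: issue@2 deps=(None,None) exec_start@2 write@3
I2 mul r3: issue@3 deps=(0,1) exec_start@3 write@6
I3 add r2: issue@4 deps=(0,0) exec_start@4 write@7
I4 add r2: issue@5 deps=(3,2) exec_start@7 write@8
I5 mul r3: issue@6 deps=(2,0) exec_start@6 write@8
I6 mul r3: issue@7 deps=(0,0) exec_start@7 write@9

Answer: 2 3 6 7 8 8 9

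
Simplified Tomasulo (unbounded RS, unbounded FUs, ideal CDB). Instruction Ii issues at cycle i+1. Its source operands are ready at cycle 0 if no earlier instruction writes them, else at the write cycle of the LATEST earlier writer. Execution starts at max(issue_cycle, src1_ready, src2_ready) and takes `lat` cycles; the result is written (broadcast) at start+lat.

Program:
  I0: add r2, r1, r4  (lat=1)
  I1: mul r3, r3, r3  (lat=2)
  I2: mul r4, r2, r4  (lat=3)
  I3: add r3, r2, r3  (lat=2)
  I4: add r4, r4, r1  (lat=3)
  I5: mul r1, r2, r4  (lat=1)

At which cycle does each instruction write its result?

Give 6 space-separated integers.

I0 add r2: issue@1 deps=(None,None) exec_start@1 write@2
I1 mul r3: issue@2 deps=(None,None) exec_start@2 write@4
I2 mul r4: issue@3 deps=(0,None) exec_start@3 write@6
I3 add r3: issue@4 deps=(0,1) exec_start@4 write@6
I4 add r4: issue@5 deps=(2,None) exec_start@6 write@9
I5 mul r1: issue@6 deps=(0,4) exec_start@9 write@10

Answer: 2 4 6 6 9 10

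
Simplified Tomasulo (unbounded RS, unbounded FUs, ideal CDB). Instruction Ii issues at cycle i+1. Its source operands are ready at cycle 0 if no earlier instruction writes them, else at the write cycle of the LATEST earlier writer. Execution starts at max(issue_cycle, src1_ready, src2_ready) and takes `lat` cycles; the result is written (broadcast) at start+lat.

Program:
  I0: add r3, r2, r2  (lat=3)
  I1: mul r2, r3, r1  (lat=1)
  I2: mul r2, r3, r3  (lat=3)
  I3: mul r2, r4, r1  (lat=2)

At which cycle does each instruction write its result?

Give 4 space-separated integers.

I0 add r3: issue@1 deps=(None,None) exec_start@1 write@4
I1 mul r2: issue@2 deps=(0,None) exec_start@4 write@5
I2 mul r2: issue@3 deps=(0,0) exec_start@4 write@7
I3 mul r2: issue@4 deps=(None,None) exec_start@4 write@6

Answer: 4 5 7 6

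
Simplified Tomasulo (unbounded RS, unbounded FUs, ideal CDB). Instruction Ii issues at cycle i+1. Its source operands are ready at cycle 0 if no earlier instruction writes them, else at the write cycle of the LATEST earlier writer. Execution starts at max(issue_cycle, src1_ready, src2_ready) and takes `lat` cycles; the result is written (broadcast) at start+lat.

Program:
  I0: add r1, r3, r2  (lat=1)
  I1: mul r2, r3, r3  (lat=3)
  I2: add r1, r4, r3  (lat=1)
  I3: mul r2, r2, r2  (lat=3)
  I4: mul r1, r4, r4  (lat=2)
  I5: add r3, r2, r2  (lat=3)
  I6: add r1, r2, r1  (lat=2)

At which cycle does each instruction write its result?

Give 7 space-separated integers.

Answer: 2 5 4 8 7 11 10

Derivation:
I0 add r1: issue@1 deps=(None,None) exec_start@1 write@2
I1 mul r2: issue@2 deps=(None,None) exec_start@2 write@5
I2 add r1: issue@3 deps=(None,None) exec_start@3 write@4
I3 mul r2: issue@4 deps=(1,1) exec_start@5 write@8
I4 mul r1: issue@5 deps=(None,None) exec_start@5 write@7
I5 add r3: issue@6 deps=(3,3) exec_start@8 write@11
I6 add r1: issue@7 deps=(3,4) exec_start@8 write@10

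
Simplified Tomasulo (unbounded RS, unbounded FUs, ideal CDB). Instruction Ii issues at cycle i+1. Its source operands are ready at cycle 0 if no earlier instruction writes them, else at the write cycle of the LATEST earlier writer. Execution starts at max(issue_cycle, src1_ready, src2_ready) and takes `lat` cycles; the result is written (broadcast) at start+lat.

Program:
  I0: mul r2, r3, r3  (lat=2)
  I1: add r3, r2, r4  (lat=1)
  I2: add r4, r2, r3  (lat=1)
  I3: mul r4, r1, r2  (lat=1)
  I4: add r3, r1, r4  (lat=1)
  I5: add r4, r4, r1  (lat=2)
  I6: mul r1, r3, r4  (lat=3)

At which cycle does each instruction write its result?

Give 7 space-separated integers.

Answer: 3 4 5 5 6 8 11

Derivation:
I0 mul r2: issue@1 deps=(None,None) exec_start@1 write@3
I1 add r3: issue@2 deps=(0,None) exec_start@3 write@4
I2 add r4: issue@3 deps=(0,1) exec_start@4 write@5
I3 mul r4: issue@4 deps=(None,0) exec_start@4 write@5
I4 add r3: issue@5 deps=(None,3) exec_start@5 write@6
I5 add r4: issue@6 deps=(3,None) exec_start@6 write@8
I6 mul r1: issue@7 deps=(4,5) exec_start@8 write@11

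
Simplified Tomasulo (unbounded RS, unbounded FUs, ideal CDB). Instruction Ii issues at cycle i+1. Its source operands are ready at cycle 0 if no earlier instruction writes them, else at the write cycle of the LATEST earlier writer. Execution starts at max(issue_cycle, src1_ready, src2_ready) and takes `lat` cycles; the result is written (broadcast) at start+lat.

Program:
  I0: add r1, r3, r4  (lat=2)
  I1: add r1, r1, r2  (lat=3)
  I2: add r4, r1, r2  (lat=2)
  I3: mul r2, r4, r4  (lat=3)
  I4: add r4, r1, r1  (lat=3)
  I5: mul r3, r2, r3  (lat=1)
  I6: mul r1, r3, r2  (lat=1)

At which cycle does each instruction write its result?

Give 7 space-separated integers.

Answer: 3 6 8 11 9 12 13

Derivation:
I0 add r1: issue@1 deps=(None,None) exec_start@1 write@3
I1 add r1: issue@2 deps=(0,None) exec_start@3 write@6
I2 add r4: issue@3 deps=(1,None) exec_start@6 write@8
I3 mul r2: issue@4 deps=(2,2) exec_start@8 write@11
I4 add r4: issue@5 deps=(1,1) exec_start@6 write@9
I5 mul r3: issue@6 deps=(3,None) exec_start@11 write@12
I6 mul r1: issue@7 deps=(5,3) exec_start@12 write@13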